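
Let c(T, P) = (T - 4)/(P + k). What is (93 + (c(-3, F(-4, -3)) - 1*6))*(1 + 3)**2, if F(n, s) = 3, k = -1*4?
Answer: 1504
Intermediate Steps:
k = -4
c(T, P) = (-4 + T)/(-4 + P) (c(T, P) = (T - 4)/(P - 4) = (-4 + T)/(-4 + P))
(93 + (c(-3, F(-4, -3)) - 1*6))*(1 + 3)**2 = (93 + ((-4 - 3)/(-4 + 3) - 1*6))*(1 + 3)**2 = (93 + (-7/(-1) - 6))*4**2 = (93 + (-1*(-7) - 6))*16 = (93 + (7 - 6))*16 = (93 + 1)*16 = 94*16 = 1504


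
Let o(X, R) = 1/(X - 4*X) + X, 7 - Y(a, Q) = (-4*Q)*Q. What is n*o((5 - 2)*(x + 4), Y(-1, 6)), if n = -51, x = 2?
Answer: -16507/18 ≈ -917.06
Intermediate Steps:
Y(a, Q) = 7 + 4*Q² (Y(a, Q) = 7 - (-4*Q)*Q = 7 - (-4)*Q² = 7 + 4*Q²)
o(X, R) = X - 1/(3*X) (o(X, R) = 1/(-3*X) + X = -1/(3*X) + X = X - 1/(3*X))
n*o((5 - 2)*(x + 4), Y(-1, 6)) = -51*((5 - 2)*(2 + 4) - 1/((2 + 4)*(5 - 2))/3) = -51*(3*6 - 1/(3*(3*6))) = -51*(18 - ⅓/18) = -51*(18 - ⅓*1/18) = -51*(18 - 1/54) = -51*971/54 = -16507/18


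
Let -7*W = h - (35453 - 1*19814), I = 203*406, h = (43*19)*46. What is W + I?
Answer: 554983/7 ≈ 79283.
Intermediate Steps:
h = 37582 (h = 817*46 = 37582)
I = 82418
W = -21943/7 (W = -(37582 - (35453 - 1*19814))/7 = -(37582 - (35453 - 19814))/7 = -(37582 - 1*15639)/7 = -(37582 - 15639)/7 = -1/7*21943 = -21943/7 ≈ -3134.7)
W + I = -21943/7 + 82418 = 554983/7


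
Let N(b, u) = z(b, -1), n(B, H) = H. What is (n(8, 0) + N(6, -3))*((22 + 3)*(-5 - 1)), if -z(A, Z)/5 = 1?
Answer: 750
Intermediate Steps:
z(A, Z) = -5 (z(A, Z) = -5*1 = -5)
N(b, u) = -5
(n(8, 0) + N(6, -3))*((22 + 3)*(-5 - 1)) = (0 - 5)*((22 + 3)*(-5 - 1)) = -125*(-6) = -5*(-150) = 750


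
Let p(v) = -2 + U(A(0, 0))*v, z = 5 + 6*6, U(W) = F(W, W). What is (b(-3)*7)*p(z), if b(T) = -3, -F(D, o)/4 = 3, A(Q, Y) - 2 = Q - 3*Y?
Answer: 10374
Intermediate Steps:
A(Q, Y) = 2 + Q - 3*Y (A(Q, Y) = 2 + (Q - 3*Y) = 2 + Q - 3*Y)
F(D, o) = -12 (F(D, o) = -4*3 = -12)
U(W) = -12
z = 41 (z = 5 + 36 = 41)
p(v) = -2 - 12*v
(b(-3)*7)*p(z) = (-3*7)*(-2 - 12*41) = -21*(-2 - 492) = -21*(-494) = 10374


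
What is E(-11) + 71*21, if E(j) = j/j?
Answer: 1492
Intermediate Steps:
E(j) = 1
E(-11) + 71*21 = 1 + 71*21 = 1 + 1491 = 1492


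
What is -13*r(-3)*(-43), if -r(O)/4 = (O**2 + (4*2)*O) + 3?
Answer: 26832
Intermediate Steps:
r(O) = -12 - 32*O - 4*O**2 (r(O) = -4*((O**2 + (4*2)*O) + 3) = -4*((O**2 + 8*O) + 3) = -4*(3 + O**2 + 8*O) = -12 - 32*O - 4*O**2)
-13*r(-3)*(-43) = -13*(-12 - 32*(-3) - 4*(-3)**2)*(-43) = -13*(-12 + 96 - 4*9)*(-43) = -13*(-12 + 96 - 36)*(-43) = -13*48*(-43) = -624*(-43) = 26832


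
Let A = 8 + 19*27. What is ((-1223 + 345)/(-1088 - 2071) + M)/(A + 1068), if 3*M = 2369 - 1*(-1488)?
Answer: 4062299/5019651 ≈ 0.80928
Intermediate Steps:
A = 521 (A = 8 + 513 = 521)
M = 3857/3 (M = (2369 - 1*(-1488))/3 = (2369 + 1488)/3 = (1/3)*3857 = 3857/3 ≈ 1285.7)
((-1223 + 345)/(-1088 - 2071) + M)/(A + 1068) = ((-1223 + 345)/(-1088 - 2071) + 3857/3)/(521 + 1068) = (-878/(-3159) + 3857/3)/1589 = (-878*(-1/3159) + 3857/3)*(1/1589) = (878/3159 + 3857/3)*(1/1589) = (4062299/3159)*(1/1589) = 4062299/5019651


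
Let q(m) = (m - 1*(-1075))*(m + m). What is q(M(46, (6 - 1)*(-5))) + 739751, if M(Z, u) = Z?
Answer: 842883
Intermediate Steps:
q(m) = 2*m*(1075 + m) (q(m) = (m + 1075)*(2*m) = (1075 + m)*(2*m) = 2*m*(1075 + m))
q(M(46, (6 - 1)*(-5))) + 739751 = 2*46*(1075 + 46) + 739751 = 2*46*1121 + 739751 = 103132 + 739751 = 842883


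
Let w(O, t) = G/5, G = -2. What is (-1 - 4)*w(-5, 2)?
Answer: 2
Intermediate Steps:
w(O, t) = -2/5
(-1 - 4)*w(-5, 2) = (-1 - 4)*(-2/5) = -5*(-2/5) = 2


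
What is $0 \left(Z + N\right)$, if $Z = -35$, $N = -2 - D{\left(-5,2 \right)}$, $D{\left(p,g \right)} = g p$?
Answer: $0$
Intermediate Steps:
$N = 8$ ($N = -2 - 2 \left(-5\right) = -2 - -10 = -2 + 10 = 8$)
$0 \left(Z + N\right) = 0 \left(-35 + 8\right) = 0 \left(-27\right) = 0$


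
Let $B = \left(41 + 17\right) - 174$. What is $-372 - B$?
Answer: $-256$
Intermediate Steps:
$B = -116$ ($B = 58 - 174 = -116$)
$-372 - B = -372 - -116 = -372 + 116 = -256$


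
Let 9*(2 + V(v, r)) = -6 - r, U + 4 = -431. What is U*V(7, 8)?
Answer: 4640/3 ≈ 1546.7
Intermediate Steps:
U = -435 (U = -4 - 431 = -435)
V(v, r) = -8/3 - r/9 (V(v, r) = -2 + (-6 - r)/9 = -2 + (-⅔ - r/9) = -8/3 - r/9)
U*V(7, 8) = -435*(-8/3 - ⅑*8) = -435*(-8/3 - 8/9) = -435*(-32/9) = 4640/3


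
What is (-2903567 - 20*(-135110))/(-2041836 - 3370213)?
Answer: 201367/5412049 ≈ 0.037207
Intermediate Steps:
(-2903567 - 20*(-135110))/(-2041836 - 3370213) = (-2903567 + 2702200)/(-5412049) = -201367*(-1/5412049) = 201367/5412049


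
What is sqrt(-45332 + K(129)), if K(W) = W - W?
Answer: 2*I*sqrt(11333) ≈ 212.91*I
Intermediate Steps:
K(W) = 0
sqrt(-45332 + K(129)) = sqrt(-45332 + 0) = sqrt(-45332) = 2*I*sqrt(11333)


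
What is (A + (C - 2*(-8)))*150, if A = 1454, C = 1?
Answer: 220650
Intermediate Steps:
(A + (C - 2*(-8)))*150 = (1454 + (1 - 2*(-8)))*150 = (1454 + (1 + 16))*150 = (1454 + 17)*150 = 1471*150 = 220650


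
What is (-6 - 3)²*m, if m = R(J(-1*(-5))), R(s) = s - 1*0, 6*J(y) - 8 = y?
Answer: 351/2 ≈ 175.50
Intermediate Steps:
J(y) = 4/3 + y/6
R(s) = s (R(s) = s + 0 = s)
m = 13/6 (m = 4/3 + (-1*(-5))/6 = 4/3 + (⅙)*5 = 4/3 + ⅚ = 13/6 ≈ 2.1667)
(-6 - 3)²*m = (-6 - 3)²*(13/6) = (-9)²*(13/6) = 81*(13/6) = 351/2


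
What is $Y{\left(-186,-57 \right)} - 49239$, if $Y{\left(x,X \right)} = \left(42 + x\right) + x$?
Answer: $-49569$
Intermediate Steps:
$Y{\left(x,X \right)} = 42 + 2 x$
$Y{\left(-186,-57 \right)} - 49239 = \left(42 + 2 \left(-186\right)\right) - 49239 = \left(42 - 372\right) - 49239 = -330 - 49239 = -49569$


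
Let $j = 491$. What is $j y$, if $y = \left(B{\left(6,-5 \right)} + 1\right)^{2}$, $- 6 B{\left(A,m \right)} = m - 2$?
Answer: $\frac{82979}{36} \approx 2305.0$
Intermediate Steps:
$B{\left(A,m \right)} = \frac{1}{3} - \frac{m}{6}$ ($B{\left(A,m \right)} = - \frac{m - 2}{6} = - \frac{-2 + m}{6} = \frac{1}{3} - \frac{m}{6}$)
$y = \frac{169}{36}$ ($y = \left(\left(\frac{1}{3} - - \frac{5}{6}\right) + 1\right)^{2} = \left(\left(\frac{1}{3} + \frac{5}{6}\right) + 1\right)^{2} = \left(\frac{7}{6} + 1\right)^{2} = \left(\frac{13}{6}\right)^{2} = \frac{169}{36} \approx 4.6944$)
$j y = 491 \cdot \frac{169}{36} = \frac{82979}{36}$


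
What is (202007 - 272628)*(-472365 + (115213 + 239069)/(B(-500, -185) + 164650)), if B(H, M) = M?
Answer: 5486344604540103/164465 ≈ 3.3359e+10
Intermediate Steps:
(202007 - 272628)*(-472365 + (115213 + 239069)/(B(-500, -185) + 164650)) = (202007 - 272628)*(-472365 + (115213 + 239069)/(-185 + 164650)) = -70621*(-472365 + 354282/164465) = -70621*(-77687155443/164465) = 5486344604540103/164465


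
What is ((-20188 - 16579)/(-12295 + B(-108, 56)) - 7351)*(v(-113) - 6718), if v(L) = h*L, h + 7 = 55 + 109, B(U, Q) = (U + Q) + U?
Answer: 2238486163542/12455 ≈ 1.7973e+8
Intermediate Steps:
B(U, Q) = Q + 2*U (B(U, Q) = (Q + U) + U = Q + 2*U)
h = 157 (h = -7 + (55 + 109) = -7 + 164 = 157)
v(L) = 157*L
((-20188 - 16579)/(-12295 + B(-108, 56)) - 7351)*(v(-113) - 6718) = ((-20188 - 16579)/(-12295 + (56 + 2*(-108))) - 7351)*(157*(-113) - 6718) = (-36767/(-12295 + (56 - 216)) - 7351)*(-17741 - 6718) = (-36767/(-12295 - 160) - 7351)*(-24459) = (-36767/(-12455) - 7351)*(-24459) = (-36767*(-1/12455) - 7351)*(-24459) = (36767/12455 - 7351)*(-24459) = -91519938/12455*(-24459) = 2238486163542/12455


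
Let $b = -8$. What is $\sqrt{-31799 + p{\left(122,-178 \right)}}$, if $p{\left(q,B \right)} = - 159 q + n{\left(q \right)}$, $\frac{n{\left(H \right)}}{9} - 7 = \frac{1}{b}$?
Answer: $\frac{i \sqrt{818162}}{4} \approx 226.13 i$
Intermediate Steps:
$n{\left(H \right)} = \frac{495}{8}$ ($n{\left(H \right)} = 63 + \frac{9}{-8} = 63 + 9 \left(- \frac{1}{8}\right) = 63 - \frac{9}{8} = \frac{495}{8}$)
$p{\left(q,B \right)} = \frac{495}{8} - 159 q$ ($p{\left(q,B \right)} = - 159 q + \frac{495}{8} = \frac{495}{8} - 159 q$)
$\sqrt{-31799 + p{\left(122,-178 \right)}} = \sqrt{-31799 + \left(\frac{495}{8} - 19398\right)} = \sqrt{-31799 - \frac{154689}{8}} = \sqrt{- \frac{409081}{8}} = \frac{i \sqrt{818162}}{4}$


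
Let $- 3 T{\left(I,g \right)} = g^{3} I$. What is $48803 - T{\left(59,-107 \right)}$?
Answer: $- \frac{72131128}{3} \approx -2.4044 \cdot 10^{7}$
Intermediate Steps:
$T{\left(I,g \right)} = - \frac{I g^{3}}{3}$ ($T{\left(I,g \right)} = - \frac{g^{3} I}{3} = - \frac{I g^{3}}{3}$)
$48803 - T{\left(59,-107 \right)} = 48803 - \left(- \frac{1}{3}\right) 59 \left(-107\right)^{3} = 48803 - \left(- \frac{1}{3}\right) 59 \left(-1225043\right) = 48803 - \frac{72277537}{3} = - \frac{72131128}{3}$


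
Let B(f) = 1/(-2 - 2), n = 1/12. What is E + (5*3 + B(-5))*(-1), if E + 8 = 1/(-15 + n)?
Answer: -16337/716 ≈ -22.817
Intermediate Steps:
n = 1/12 ≈ 0.083333
B(f) = -¼ (B(f) = 1/(-4) = -¼)
E = -1444/179 (E = -8 + 1/(-15 + 1/12) = -8 + 1/(-179/12) = -8 - 12/179 = -1444/179 ≈ -8.0670)
E + (5*3 + B(-5))*(-1) = -1444/179 + (5*3 - ¼)*(-1) = -1444/179 + (15 - ¼)*(-1) = -1444/179 + (59/4)*(-1) = -1444/179 - 59/4 = -16337/716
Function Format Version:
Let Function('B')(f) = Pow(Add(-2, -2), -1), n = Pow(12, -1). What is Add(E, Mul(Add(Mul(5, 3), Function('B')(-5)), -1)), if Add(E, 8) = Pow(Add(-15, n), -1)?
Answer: Rational(-16337, 716) ≈ -22.817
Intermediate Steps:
n = Rational(1, 12) ≈ 0.083333
Function('B')(f) = Rational(-1, 4) (Function('B')(f) = Pow(-4, -1) = Rational(-1, 4))
E = Rational(-1444, 179) (E = Add(-8, Pow(Add(-15, Rational(1, 12)), -1)) = Add(-8, Pow(Rational(-179, 12), -1)) = Add(-8, Rational(-12, 179)) = Rational(-1444, 179) ≈ -8.0670)
Add(E, Mul(Add(Mul(5, 3), Function('B')(-5)), -1)) = Add(Rational(-1444, 179), Mul(Add(Mul(5, 3), Rational(-1, 4)), -1)) = Add(Rational(-1444, 179), Mul(Add(15, Rational(-1, 4)), -1)) = Add(Rational(-1444, 179), Mul(Rational(59, 4), -1)) = Add(Rational(-1444, 179), Rational(-59, 4)) = Rational(-16337, 716)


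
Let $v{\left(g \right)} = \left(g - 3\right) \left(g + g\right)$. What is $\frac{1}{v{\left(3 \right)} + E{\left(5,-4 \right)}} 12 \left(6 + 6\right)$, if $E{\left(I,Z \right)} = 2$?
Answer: $72$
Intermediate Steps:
$v{\left(g \right)} = 2 g \left(-3 + g\right)$ ($v{\left(g \right)} = \left(-3 + g\right) 2 g = 2 g \left(-3 + g\right)$)
$\frac{1}{v{\left(3 \right)} + E{\left(5,-4 \right)}} 12 \left(6 + 6\right) = \frac{1}{2 \cdot 3 \left(-3 + 3\right) + 2} \cdot 12 \left(6 + 6\right) = \frac{1}{2 \cdot 3 \cdot 0 + 2} \cdot 12 \cdot 12 = \frac{1}{0 + 2} \cdot 12 \cdot 12 = \frac{1}{2} \cdot 12 \cdot 12 = 6 \cdot 12 = 72$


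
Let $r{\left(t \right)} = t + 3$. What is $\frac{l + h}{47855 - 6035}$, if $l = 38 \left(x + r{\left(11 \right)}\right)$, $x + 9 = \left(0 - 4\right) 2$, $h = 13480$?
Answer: $\frac{163}{510} \approx 0.31961$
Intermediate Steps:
$r{\left(t \right)} = 3 + t$
$x = -17$ ($x = -9 + \left(0 - 4\right) 2 = -9 - 8 = -17$)
$l = -114$ ($l = 38 \left(-17 + \left(3 + 11\right)\right) = 38 \left(-17 + 14\right) = 38 \left(-3\right) = -114$)
$\frac{l + h}{47855 - 6035} = \frac{-114 + 13480}{47855 - 6035} = \frac{13366}{41820} = 13366 \cdot \frac{1}{41820} = \frac{163}{510}$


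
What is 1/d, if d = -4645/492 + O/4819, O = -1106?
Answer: -30012/290233 ≈ -0.10341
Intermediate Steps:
d = -290233/30012 (d = -4645/492 - 1106/4819 = -4645*1/492 - 1106*1/4819 = -4645/492 - 14/61 = -290233/30012 ≈ -9.6706)
1/d = 1/(-290233/30012) = -30012/290233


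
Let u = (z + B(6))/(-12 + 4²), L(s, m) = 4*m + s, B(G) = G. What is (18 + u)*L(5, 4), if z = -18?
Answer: 315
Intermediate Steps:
L(s, m) = s + 4*m
u = -3 (u = (-18 + 6)/(-12 + 4²) = -12/(-12 + 16) = -12/4 = -12*¼ = -3)
(18 + u)*L(5, 4) = (18 - 3)*(5 + 4*4) = 15*(5 + 16) = 15*21 = 315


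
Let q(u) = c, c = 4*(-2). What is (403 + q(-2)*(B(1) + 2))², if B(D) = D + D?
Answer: 137641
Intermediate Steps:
c = -8
q(u) = -8
B(D) = 2*D
(403 + q(-2)*(B(1) + 2))² = (403 - 8*(2*1 + 2))² = (403 - 8*(2 + 2))² = (403 - 8*4)² = (403 - 32)² = 371² = 137641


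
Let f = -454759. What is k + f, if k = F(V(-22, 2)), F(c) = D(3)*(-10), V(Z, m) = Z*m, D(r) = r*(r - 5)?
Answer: -454699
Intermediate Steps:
D(r) = r*(-5 + r)
F(c) = 60 (F(c) = (3*(-5 + 3))*(-10) = (3*(-2))*(-10) = -6*(-10) = 60)
k = 60
k + f = 60 - 454759 = -454699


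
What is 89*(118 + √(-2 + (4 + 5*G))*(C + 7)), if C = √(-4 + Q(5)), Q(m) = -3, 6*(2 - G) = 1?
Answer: 10502 + 89*√402*(7 + I*√7)/6 ≈ 12584.0 + 786.87*I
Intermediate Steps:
G = 11/6 (G = 2 - ⅙*1 = 2 - ⅙ = 11/6 ≈ 1.8333)
C = I*√7 (C = √(-4 - 3) = √(-7) = I*√7 ≈ 2.6458*I)
89*(118 + √(-2 + (4 + 5*G))*(C + 7)) = 89*(118 + √(-2 + (4 + 5*(11/6)))*(I*√7 + 7)) = 89*(118 + √(-2 + (4 + 55/6))*(7 + I*√7)) = 89*(118 + √(-2 + 79/6)*(7 + I*√7)) = 89*(118 + √(67/6)*(7 + I*√7)) = 89*(118 + (√402/6)*(7 + I*√7)) = 89*(118 + √402*(7 + I*√7)/6) = 10502 + 89*√402*(7 + I*√7)/6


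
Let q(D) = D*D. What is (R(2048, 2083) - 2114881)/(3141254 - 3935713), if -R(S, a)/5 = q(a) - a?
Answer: 23798911/794459 ≈ 29.956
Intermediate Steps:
q(D) = D**2
R(S, a) = -5*a**2 + 5*a (R(S, a) = -5*(a**2 - a) = -5*a**2 + 5*a)
(R(2048, 2083) - 2114881)/(3141254 - 3935713) = (5*2083*(1 - 1*2083) - 2114881)/(3141254 - 3935713) = (5*2083*(1 - 2083) - 2114881)/(-794459) = (5*2083*(-2082) - 2114881)*(-1/794459) = (-21684030 - 2114881)*(-1/794459) = -23798911*(-1/794459) = 23798911/794459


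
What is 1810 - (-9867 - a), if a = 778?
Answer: 12455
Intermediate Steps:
1810 - (-9867 - a) = 1810 - (-9867 - 1*778) = 1810 - (-9867 - 778) = 1810 - 1*(-10645) = 1810 + 10645 = 12455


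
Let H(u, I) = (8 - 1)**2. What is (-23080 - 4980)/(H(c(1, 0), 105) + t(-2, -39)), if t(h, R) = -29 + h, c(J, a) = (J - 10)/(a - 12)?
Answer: -14030/9 ≈ -1558.9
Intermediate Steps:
c(J, a) = (-10 + J)/(-12 + a)
H(u, I) = 49 (H(u, I) = 7**2 = 49)
(-23080 - 4980)/(H(c(1, 0), 105) + t(-2, -39)) = (-23080 - 4980)/(49 + (-29 - 2)) = -28060/(49 - 31) = -28060/18 = -28060*1/18 = -14030/9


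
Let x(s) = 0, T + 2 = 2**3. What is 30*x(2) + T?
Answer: 6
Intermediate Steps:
T = 6 (T = -2 + 2**3 = -2 + 8 = 6)
30*x(2) + T = 30*0 + 6 = 0 + 6 = 6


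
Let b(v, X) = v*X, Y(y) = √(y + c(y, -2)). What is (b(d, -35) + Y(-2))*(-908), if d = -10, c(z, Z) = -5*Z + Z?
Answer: -317800 - 908*√6 ≈ -3.2002e+5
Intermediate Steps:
c(z, Z) = -4*Z
Y(y) = √(8 + y) (Y(y) = √(y - 4*(-2)) = √(y + 8) = √(8 + y))
b(v, X) = X*v
(b(d, -35) + Y(-2))*(-908) = (-35*(-10) + √(8 - 2))*(-908) = (350 + √6)*(-908) = -317800 - 908*√6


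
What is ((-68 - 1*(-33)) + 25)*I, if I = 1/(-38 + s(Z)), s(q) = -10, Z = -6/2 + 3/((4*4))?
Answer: 5/24 ≈ 0.20833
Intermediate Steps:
Z = -45/16 (Z = -6*½ + 3/16 = -3 + 3*(1/16) = -3 + 3/16 = -45/16 ≈ -2.8125)
I = -1/48 (I = 1/(-38 - 10) = 1/(-48) = -1/48 ≈ -0.020833)
((-68 - 1*(-33)) + 25)*I = ((-68 - 1*(-33)) + 25)*(-1/48) = ((-68 + 33) + 25)*(-1/48) = (-35 + 25)*(-1/48) = -10*(-1/48) = 5/24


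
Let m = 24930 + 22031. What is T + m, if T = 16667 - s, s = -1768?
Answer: 65396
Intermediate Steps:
T = 18435 (T = 16667 - 1*(-1768) = 16667 + 1768 = 18435)
m = 46961
T + m = 18435 + 46961 = 65396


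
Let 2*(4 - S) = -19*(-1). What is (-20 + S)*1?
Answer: -51/2 ≈ -25.500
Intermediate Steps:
S = -11/2 (S = 4 - (-19)*(-1)/2 = 4 - ½*19 = 4 - 19/2 = -11/2 ≈ -5.5000)
(-20 + S)*1 = (-20 - 11/2)*1 = -51/2*1 = -51/2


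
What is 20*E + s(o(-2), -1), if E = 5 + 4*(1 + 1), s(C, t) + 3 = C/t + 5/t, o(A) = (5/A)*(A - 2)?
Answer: 242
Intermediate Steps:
o(A) = 5*(-2 + A)/A (o(A) = (5/A)*(-2 + A) = 5*(-2 + A)/A)
s(C, t) = -3 + 5/t + C/t (s(C, t) = -3 + (C/t + 5/t) = -3 + (5/t + C/t) = -3 + 5/t + C/t)
E = 13 (E = 5 + 4*2 = 5 + 8 = 13)
20*E + s(o(-2), -1) = 20*13 + (5 + (5 - 10/(-2)) - 3*(-1))/(-1) = 260 - (5 + (5 - 10*(-½)) + 3) = 260 - (5 + (5 + 5) + 3) = 260 - (5 + 10 + 3) = 260 - 1*18 = 260 - 18 = 242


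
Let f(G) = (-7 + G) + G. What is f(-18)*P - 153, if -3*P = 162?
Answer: 2169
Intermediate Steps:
P = -54 (P = -⅓*162 = -54)
f(G) = -7 + 2*G
f(-18)*P - 153 = (-7 + 2*(-18))*(-54) - 153 = (-7 - 36)*(-54) - 153 = -43*(-54) - 153 = 2322 - 153 = 2169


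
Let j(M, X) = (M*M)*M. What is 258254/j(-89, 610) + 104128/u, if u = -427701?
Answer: -183862506086/301515946269 ≈ -0.60979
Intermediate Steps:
j(M, X) = M**3 (j(M, X) = M**2*M = M**3)
258254/j(-89, 610) + 104128/u = 258254/((-89)**3) + 104128/(-427701) = 258254/(-704969) + 104128*(-1/427701) = 258254*(-1/704969) - 104128/427701 = -258254/704969 - 104128/427701 = -183862506086/301515946269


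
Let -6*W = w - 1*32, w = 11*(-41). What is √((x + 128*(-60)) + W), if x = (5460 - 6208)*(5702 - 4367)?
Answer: I*√4024718/2 ≈ 1003.1*I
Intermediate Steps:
w = -451
x = -998580 (x = -748*1335 = -998580)
W = 161/2 (W = -(-451 - 1*32)/6 = -(-451 - 32)/6 = -⅙*(-483) = 161/2 ≈ 80.500)
√((x + 128*(-60)) + W) = √((-998580 + 128*(-60)) + 161/2) = √((-998580 - 7680) + 161/2) = √(-1006260 + 161/2) = √(-2012359/2) = I*√4024718/2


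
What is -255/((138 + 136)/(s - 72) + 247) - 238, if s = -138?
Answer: -6166699/25798 ≈ -239.04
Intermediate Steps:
-255/((138 + 136)/(s - 72) + 247) - 238 = -255/((138 + 136)/(-138 - 72) + 247) - 238 = -255/(274/(-210) + 247) - 238 = -255/(274*(-1/210) + 247) - 238 = -255/(-137/105 + 247) - 238 = -255/(25798/105) - 238 = (105/25798)*(-255) - 238 = -26775/25798 - 238 = -6166699/25798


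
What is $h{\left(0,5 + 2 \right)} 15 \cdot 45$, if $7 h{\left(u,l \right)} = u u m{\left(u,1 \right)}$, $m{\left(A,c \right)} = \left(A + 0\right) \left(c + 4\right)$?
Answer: $0$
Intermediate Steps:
$m{\left(A,c \right)} = A \left(4 + c\right)$
$h{\left(u,l \right)} = \frac{5 u^{3}}{7}$ ($h{\left(u,l \right)} = \frac{u u u \left(4 + 1\right)}{7} = \frac{u^{2} u 5}{7} = \frac{u^{2} \cdot 5 u}{7} = \frac{5 u^{3}}{7}$)
$h{\left(0,5 + 2 \right)} 15 \cdot 45 = \frac{5 \cdot 0^{3}}{7} \cdot 15 \cdot 45 = \frac{5}{7} \cdot 0 \cdot 15 \cdot 45 = 0 \cdot 15 \cdot 45 = 0 \cdot 45 = 0$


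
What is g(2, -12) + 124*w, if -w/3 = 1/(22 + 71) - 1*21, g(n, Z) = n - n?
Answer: 7808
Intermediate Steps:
g(n, Z) = 0
w = 1952/31 (w = -3*(1/(22 + 71) - 1*21) = -3*(1/93 - 21) = -3*(-1952/93) = 1952/31 ≈ 62.968)
g(2, -12) + 124*w = 0 + 124*(1952/31) = 0 + 7808 = 7808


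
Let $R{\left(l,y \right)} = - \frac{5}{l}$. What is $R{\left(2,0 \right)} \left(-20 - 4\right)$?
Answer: $60$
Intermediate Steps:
$R{\left(2,0 \right)} \left(-20 - 4\right) = - \frac{5}{2} \left(-20 - 4\right) = \left(-5\right) \frac{1}{2} \left(-24\right) = \left(- \frac{5}{2}\right) \left(-24\right) = 60$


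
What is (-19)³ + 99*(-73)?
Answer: -14086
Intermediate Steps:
(-19)³ + 99*(-73) = -6859 - 7227 = -14086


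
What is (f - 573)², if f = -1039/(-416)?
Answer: 56325054241/173056 ≈ 3.2547e+5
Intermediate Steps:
f = 1039/416 (f = -1039*(-1/416) = 1039/416 ≈ 2.4976)
(f - 573)² = (1039/416 - 573)² = (-237329/416)² = 56325054241/173056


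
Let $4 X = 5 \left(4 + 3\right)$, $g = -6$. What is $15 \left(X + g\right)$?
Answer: $\frac{165}{4} \approx 41.25$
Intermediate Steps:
$X = \frac{35}{4}$ ($X = \frac{5 \left(4 + 3\right)}{4} = \frac{5 \cdot 7}{4} = \frac{1}{4} \cdot 35 = \frac{35}{4} \approx 8.75$)
$15 \left(X + g\right) = 15 \left(\frac{35}{4} - 6\right) = 15 \cdot \frac{11}{4} = \frac{165}{4}$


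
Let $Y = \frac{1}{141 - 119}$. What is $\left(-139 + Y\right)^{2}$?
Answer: $\frac{9345249}{484} \approx 19308.0$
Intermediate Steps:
$Y = \frac{1}{22} \approx 0.045455$
$\left(-139 + Y\right)^{2} = \left(-139 + \frac{1}{22}\right)^{2} = \left(- \frac{3057}{22}\right)^{2} = \frac{9345249}{484}$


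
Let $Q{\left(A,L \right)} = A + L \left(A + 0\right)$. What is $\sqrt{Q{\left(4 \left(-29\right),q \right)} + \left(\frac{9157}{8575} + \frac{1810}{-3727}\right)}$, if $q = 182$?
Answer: $\frac{3 i \sqrt{1966552803587631}}{913115} \approx 145.7 i$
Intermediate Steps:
$Q{\left(A,L \right)} = A + A L$ ($Q{\left(A,L \right)} = A + L A = A + A L$)
$\sqrt{Q{\left(4 \left(-29\right),q \right)} + \left(\frac{9157}{8575} + \frac{1810}{-3727}\right)} = \sqrt{4 \left(-29\right) \left(1 + 182\right) + \left(\frac{9157}{8575} + \frac{1810}{-3727}\right)} = \sqrt{\left(-116\right) 183 + \left(9157 \cdot \frac{1}{8575} + 1810 \left(- \frac{1}{3727}\right)\right)} = \sqrt{-21228 + \left(\frac{9157}{8575} - \frac{1810}{3727}\right)} = \sqrt{-21228 + \frac{18607389}{31959025}} = \sqrt{- \frac{678407575311}{31959025}} = \frac{3 i \sqrt{1966552803587631}}{913115}$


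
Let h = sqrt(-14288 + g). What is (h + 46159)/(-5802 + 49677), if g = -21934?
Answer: 46159/43875 + I*sqrt(36222)/43875 ≈ 1.0521 + 0.0043378*I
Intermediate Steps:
h = I*sqrt(36222) (h = sqrt(-14288 - 21934) = sqrt(-36222) = I*sqrt(36222) ≈ 190.32*I)
(h + 46159)/(-5802 + 49677) = (I*sqrt(36222) + 46159)/(-5802 + 49677) = (46159 + I*sqrt(36222))/43875 = (46159 + I*sqrt(36222))*(1/43875) = 46159/43875 + I*sqrt(36222)/43875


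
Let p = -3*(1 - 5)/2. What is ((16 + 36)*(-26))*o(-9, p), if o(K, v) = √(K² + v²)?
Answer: -4056*√13 ≈ -14624.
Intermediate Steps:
p = 6 (p = -3*(-4)*(½) = 12*(½) = 6)
((16 + 36)*(-26))*o(-9, p) = ((16 + 36)*(-26))*√((-9)² + 6²) = (52*(-26))*√(81 + 36) = -4056*√13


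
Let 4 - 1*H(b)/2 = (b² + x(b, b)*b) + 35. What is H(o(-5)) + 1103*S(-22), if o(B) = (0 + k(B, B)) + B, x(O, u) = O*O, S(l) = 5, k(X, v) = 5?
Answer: 5453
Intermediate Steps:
x(O, u) = O²
o(B) = 5 + B (o(B) = (0 + 5) + B = 5 + B)
H(b) = -62 - 2*b² - 2*b³ (H(b) = 8 - 2*((b² + b²*b) + 35) = 8 - 2*((b² + b³) + 35) = 8 - 2*(35 + b² + b³) = 8 + (-70 - 2*b² - 2*b³) = -62 - 2*b² - 2*b³)
H(o(-5)) + 1103*S(-22) = (-62 - 2*(5 - 5)² - 2*(5 - 5)³) + 1103*5 = (-62 - 2*0² - 2*0³) + 5515 = (-62 - 2*0 - 2*0) + 5515 = (-62 + 0 + 0) + 5515 = -62 + 5515 = 5453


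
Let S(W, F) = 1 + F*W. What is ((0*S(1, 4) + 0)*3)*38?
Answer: 0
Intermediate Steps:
((0*S(1, 4) + 0)*3)*38 = ((0*(1 + 4*1) + 0)*3)*38 = ((0*(1 + 4) + 0)*3)*38 = ((0*5 + 0)*3)*38 = ((0 + 0)*3)*38 = (0*3)*38 = 0*38 = 0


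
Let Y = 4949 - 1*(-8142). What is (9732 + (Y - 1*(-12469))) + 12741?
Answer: 48033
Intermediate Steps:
Y = 13091 (Y = 4949 + 8142 = 13091)
(9732 + (Y - 1*(-12469))) + 12741 = (9732 + (13091 - 1*(-12469))) + 12741 = (9732 + (13091 + 12469)) + 12741 = (9732 + 25560) + 12741 = 35292 + 12741 = 48033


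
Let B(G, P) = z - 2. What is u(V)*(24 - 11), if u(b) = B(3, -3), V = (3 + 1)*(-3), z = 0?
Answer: -26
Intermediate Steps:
V = -12 (V = 4*(-3) = -12)
B(G, P) = -2 (B(G, P) = 0 - 2 = -2)
u(b) = -2
u(V)*(24 - 11) = -2*(24 - 11) = -2*13 = -26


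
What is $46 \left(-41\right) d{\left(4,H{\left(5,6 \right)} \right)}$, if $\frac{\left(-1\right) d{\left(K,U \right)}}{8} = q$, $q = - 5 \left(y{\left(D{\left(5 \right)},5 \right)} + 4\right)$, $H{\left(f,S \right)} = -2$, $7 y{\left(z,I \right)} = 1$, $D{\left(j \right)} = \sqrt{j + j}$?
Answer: $- \frac{2187760}{7} \approx -3.1254 \cdot 10^{5}$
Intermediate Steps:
$D{\left(j \right)} = \sqrt{2} \sqrt{j}$ ($D{\left(j \right)} = \sqrt{2 j} = \sqrt{2} \sqrt{j}$)
$y{\left(z,I \right)} = \frac{1}{7}$ ($y{\left(z,I \right)} = \frac{1}{7} \cdot 1 = \frac{1}{7}$)
$q = - \frac{145}{7}$ ($q = - 5 \left(\frac{1}{7} + 4\right) = \left(-5\right) \frac{29}{7} = - \frac{145}{7} \approx -20.714$)
$d{\left(K,U \right)} = \frac{1160}{7}$ ($d{\left(K,U \right)} = \left(-8\right) \left(- \frac{145}{7}\right) = \frac{1160}{7}$)
$46 \left(-41\right) d{\left(4,H{\left(5,6 \right)} \right)} = 46 \left(-41\right) \frac{1160}{7} = \left(-1886\right) \frac{1160}{7} = - \frac{2187760}{7}$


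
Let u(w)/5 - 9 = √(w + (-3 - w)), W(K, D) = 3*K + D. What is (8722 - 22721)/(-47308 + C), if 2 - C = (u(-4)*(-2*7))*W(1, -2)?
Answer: 23336333/77809417 + 69995*I*√3/155618834 ≈ 0.29992 + 0.00077905*I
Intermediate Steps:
W(K, D) = D + 3*K
u(w) = 45 + 5*I*√3 (u(w) = 45 + 5*√(w + (-3 - w)) = 45 + 5*√(-3) = 45 + 5*(I*√3) = 45 + 5*I*√3)
C = 632 + 70*I*√3 (C = 2 - (45 + 5*I*√3)*(-2*7)*(-2 + 3*1) = 2 - (45 + 5*I*√3)*(-14)*(-2 + 3) = 2 - (-630 - 70*I*√3) = 2 + (630 + 70*I*√3) = 632 + 70*I*√3 ≈ 632.0 + 121.24*I)
(8722 - 22721)/(-47308 + C) = (8722 - 22721)/(-47308 + (632 + 70*I*√3)) = -13999/(-46676 + 70*I*√3)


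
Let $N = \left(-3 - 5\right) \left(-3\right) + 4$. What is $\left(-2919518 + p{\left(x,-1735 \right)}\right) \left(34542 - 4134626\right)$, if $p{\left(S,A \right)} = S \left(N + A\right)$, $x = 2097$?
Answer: $26646843624148$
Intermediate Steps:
$N = 28$ ($N = \left(-3 - 5\right) \left(-3\right) + 4 = \left(-8\right) \left(-3\right) + 4 = 24 + 4 = 28$)
$p{\left(S,A \right)} = S \left(28 + A\right)$
$\left(-2919518 + p{\left(x,-1735 \right)}\right) \left(34542 - 4134626\right) = \left(-2919518 + 2097 \left(28 - 1735\right)\right) \left(34542 - 4134626\right) = \left(-2919518 + 2097 \left(-1707\right)\right) \left(-4100084\right) = \left(-2919518 - 3579579\right) \left(-4100084\right) = \left(-6499097\right) \left(-4100084\right) = 26646843624148$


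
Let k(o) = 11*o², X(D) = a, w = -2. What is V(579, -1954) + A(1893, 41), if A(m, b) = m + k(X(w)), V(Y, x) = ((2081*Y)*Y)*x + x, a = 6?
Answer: -1363181761699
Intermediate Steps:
X(D) = 6
V(Y, x) = x + 2081*x*Y² (V(Y, x) = (2081*Y²)*x + x = 2081*x*Y² + x = x + 2081*x*Y²)
A(m, b) = 396 + m (A(m, b) = m + 11*6² = m + 11*36 = m + 396 = 396 + m)
V(579, -1954) + A(1893, 41) = -1954*(1 + 2081*579²) + (396 + 1893) = -1954*(1 + 2081*335241) + 2289 = -1954*(1 + 697636521) + 2289 = -1954*697636522 + 2289 = -1363181763988 + 2289 = -1363181761699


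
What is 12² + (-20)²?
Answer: 544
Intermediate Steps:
12² + (-20)² = 144 + 400 = 544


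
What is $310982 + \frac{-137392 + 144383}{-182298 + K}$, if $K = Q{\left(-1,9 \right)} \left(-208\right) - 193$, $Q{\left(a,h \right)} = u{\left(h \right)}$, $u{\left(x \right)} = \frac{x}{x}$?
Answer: $\frac{56816093427}{182699} \approx 3.1098 \cdot 10^{5}$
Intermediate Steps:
$u{\left(x \right)} = 1$
$Q{\left(a,h \right)} = 1$
$K = -401$ ($K = 1 \left(-208\right) - 193 = -208 - 193 = -401$)
$310982 + \frac{-137392 + 144383}{-182298 + K} = 310982 + \frac{-137392 + 144383}{-182298 - 401} = 310982 + \frac{6991}{-182699} = 310982 + 6991 \left(- \frac{1}{182699}\right) = 310982 - \frac{6991}{182699} = \frac{56816093427}{182699}$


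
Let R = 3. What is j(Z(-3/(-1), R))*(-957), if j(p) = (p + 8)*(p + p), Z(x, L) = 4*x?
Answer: -459360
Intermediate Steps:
j(p) = 2*p*(8 + p) (j(p) = (8 + p)*(2*p) = 2*p*(8 + p))
j(Z(-3/(-1), R))*(-957) = (2*(4*(-3/(-1)))*(8 + 4*(-3/(-1))))*(-957) = (2*(4*(-3*(-1)))*(8 + 4*(-3*(-1))))*(-957) = (2*(4*3)*(8 + 4*3))*(-957) = (2*12*(8 + 12))*(-957) = (2*12*20)*(-957) = 480*(-957) = -459360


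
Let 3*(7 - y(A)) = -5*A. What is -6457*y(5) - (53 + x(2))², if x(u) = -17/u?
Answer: -1211851/12 ≈ -1.0099e+5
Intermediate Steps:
y(A) = 7 + 5*A/3 (y(A) = 7 - (-5)*A/3 = 7 + 5*A/3)
-6457*y(5) - (53 + x(2))² = -6457*(7 + (5/3)*5) - (53 - 17/2)² = -6457*(7 + 25/3) - (53 - 17*½)² = -6457*46/3 - (53 - 17/2)² = -297022/3 - (89/2)² = -297022/3 - 1*7921/4 = -297022/3 - 7921/4 = -1211851/12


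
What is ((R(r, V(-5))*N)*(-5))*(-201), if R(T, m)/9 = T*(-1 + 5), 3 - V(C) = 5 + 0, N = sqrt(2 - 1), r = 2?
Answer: 72360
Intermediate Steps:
N = 1 (N = sqrt(1) = 1)
V(C) = -2 (V(C) = 3 - (5 + 0) = 3 - 1*5 = 3 - 5 = -2)
R(T, m) = 36*T (R(T, m) = 9*(T*(-1 + 5)) = 9*(T*4) = 9*(4*T) = 36*T)
((R(r, V(-5))*N)*(-5))*(-201) = (((36*2)*1)*(-5))*(-201) = ((72*1)*(-5))*(-201) = (72*(-5))*(-201) = -360*(-201) = 72360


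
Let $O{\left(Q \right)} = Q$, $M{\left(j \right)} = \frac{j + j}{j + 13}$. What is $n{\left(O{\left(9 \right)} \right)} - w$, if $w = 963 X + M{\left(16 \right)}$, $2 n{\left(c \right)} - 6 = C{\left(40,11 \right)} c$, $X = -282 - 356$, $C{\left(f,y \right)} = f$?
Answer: $\frac{17822701}{29} \approx 6.1458 \cdot 10^{5}$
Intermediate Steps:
$M{\left(j \right)} = \frac{2 j}{13 + j}$
$X = -638$ ($X = -282 - 356 = -638$)
$n{\left(c \right)} = 3 + 20 c$ ($n{\left(c \right)} = 3 + \frac{40 c}{2} = 3 + 20 c$)
$w = - \frac{17817394}{29}$ ($w = 963 \left(-638\right) + 2 \cdot 16 \frac{1}{13 + 16} = -614394 + 2 \cdot 16 \cdot \frac{1}{29} = -614394 + \frac{32}{29} = - \frac{17817394}{29} \approx -6.1439 \cdot 10^{5}$)
$n{\left(O{\left(9 \right)} \right)} - w = \left(3 + 20 \cdot 9\right) - - \frac{17817394}{29} = \left(3 + 180\right) + \frac{17817394}{29} = 183 + \frac{17817394}{29} = \frac{17822701}{29}$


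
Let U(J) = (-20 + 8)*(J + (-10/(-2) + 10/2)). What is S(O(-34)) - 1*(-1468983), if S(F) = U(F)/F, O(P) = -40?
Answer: 1468974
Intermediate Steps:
U(J) = -120 - 12*J (U(J) = -12*(J + (-10*(-1/2) + 10*(1/2))) = -12*(J + (5 + 5)) = -12*(J + 10) = -12*(10 + J) = -120 - 12*J)
S(F) = (-120 - 12*F)/F
S(O(-34)) - 1*(-1468983) = (-12 - 120/(-40)) - 1*(-1468983) = (-12 - 120*(-1/40)) + 1468983 = (-12 + 3) + 1468983 = -9 + 1468983 = 1468974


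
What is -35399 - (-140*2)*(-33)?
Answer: -44639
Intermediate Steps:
-35399 - (-140*2)*(-33) = -35399 - (-20*14)*(-33) = -35399 - (-280)*(-33) = -35399 - 1*9240 = -35399 - 9240 = -44639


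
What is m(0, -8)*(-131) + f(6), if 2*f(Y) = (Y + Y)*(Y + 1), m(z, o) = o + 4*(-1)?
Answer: 1614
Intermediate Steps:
m(z, o) = -4 + o (m(z, o) = o - 4 = -4 + o)
f(Y) = Y*(1 + Y) (f(Y) = ((Y + Y)*(Y + 1))/2 = ((2*Y)*(1 + Y))/2 = (2*Y*(1 + Y))/2 = Y*(1 + Y))
m(0, -8)*(-131) + f(6) = (-4 - 8)*(-131) + 6*(1 + 6) = -12*(-131) + 6*7 = 1572 + 42 = 1614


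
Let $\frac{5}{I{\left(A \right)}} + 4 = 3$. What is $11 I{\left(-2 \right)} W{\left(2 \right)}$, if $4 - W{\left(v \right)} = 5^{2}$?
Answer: $1155$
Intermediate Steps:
$I{\left(A \right)} = -5$ ($I{\left(A \right)} = \frac{5}{-4 + 3} = \frac{5}{-1} = 5 \left(-1\right) = -5$)
$W{\left(v \right)} = -21$ ($W{\left(v \right)} = 4 - 5^{2} = 4 - 25 = -21$)
$11 I{\left(-2 \right)} W{\left(2 \right)} = 11 \left(-5\right) \left(-21\right) = \left(-55\right) \left(-21\right) = 1155$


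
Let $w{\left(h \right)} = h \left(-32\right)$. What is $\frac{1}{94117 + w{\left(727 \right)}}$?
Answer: $\frac{1}{70853} \approx 1.4114 \cdot 10^{-5}$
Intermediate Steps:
$w{\left(h \right)} = - 32 h$
$\frac{1}{94117 + w{\left(727 \right)}} = \frac{1}{94117 - 23264} = \frac{1}{70853}$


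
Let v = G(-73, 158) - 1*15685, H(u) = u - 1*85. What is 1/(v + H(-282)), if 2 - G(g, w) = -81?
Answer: -1/15969 ≈ -6.2621e-5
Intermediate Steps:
G(g, w) = 83 (G(g, w) = 2 - 1*(-81) = 2 + 81 = 83)
H(u) = -85 + u (H(u) = u - 85 = -85 + u)
v = -15602 (v = 83 - 1*15685 = 83 - 15685 = -15602)
1/(v + H(-282)) = 1/(-15602 + (-85 - 282)) = 1/(-15602 - 367) = 1/(-15969) = -1/15969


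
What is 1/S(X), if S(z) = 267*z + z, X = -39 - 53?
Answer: -1/24656 ≈ -4.0558e-5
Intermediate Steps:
X = -92
S(z) = 268*z
1/S(X) = 1/(268*(-92)) = 1/(-24656) = -1/24656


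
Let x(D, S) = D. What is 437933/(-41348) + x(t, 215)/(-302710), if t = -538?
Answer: -66272226603/6258226540 ≈ -10.590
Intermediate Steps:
437933/(-41348) + x(t, 215)/(-302710) = 437933/(-41348) - 538/(-302710) = 437933*(-1/41348) - 538*(-1/302710) = -437933/41348 + 269/151355 = -66272226603/6258226540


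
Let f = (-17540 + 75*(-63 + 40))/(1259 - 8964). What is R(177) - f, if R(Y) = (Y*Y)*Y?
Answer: 8545200200/1541 ≈ 5.5452e+6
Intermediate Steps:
R(Y) = Y**3 (R(Y) = Y**2*Y = Y**3)
f = 3853/1541 (f = (-17540 + 75*(-23))/(-7705) = (-17540 - 1725)*(-1/7705) = -19265*(-1/7705) = 3853/1541 ≈ 2.5003)
R(177) - f = 177**3 - 1*3853/1541 = 5545233 - 3853/1541 = 8545200200/1541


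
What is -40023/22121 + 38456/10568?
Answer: 53465264/29221841 ≈ 1.8296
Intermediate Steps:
-40023/22121 + 38456/10568 = -40023*1/22121 + 38456*(1/10568) = -40023/22121 + 4807/1321 = 53465264/29221841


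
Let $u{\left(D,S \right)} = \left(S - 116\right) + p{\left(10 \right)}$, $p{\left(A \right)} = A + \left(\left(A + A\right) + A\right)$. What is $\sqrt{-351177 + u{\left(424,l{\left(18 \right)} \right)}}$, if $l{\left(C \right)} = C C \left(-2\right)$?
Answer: $i \sqrt{351901} \approx 593.21 i$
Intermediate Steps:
$p{\left(A \right)} = 4 A$ ($p{\left(A \right)} = A + \left(2 A + A\right) = A + 3 A = 4 A$)
$l{\left(C \right)} = - 2 C^{2}$ ($l{\left(C \right)} = C^{2} \left(-2\right) = - 2 C^{2}$)
$u{\left(D,S \right)} = -76 + S$ ($u{\left(D,S \right)} = \left(S - 116\right) + 4 \cdot 10 = \left(-116 + S\right) + 40 = -76 + S$)
$\sqrt{-351177 + u{\left(424,l{\left(18 \right)} \right)}} = \sqrt{-351177 - \left(76 + 2 \cdot 18^{2}\right)} = \sqrt{-351177 - 724} = \sqrt{-351901} = i \sqrt{351901}$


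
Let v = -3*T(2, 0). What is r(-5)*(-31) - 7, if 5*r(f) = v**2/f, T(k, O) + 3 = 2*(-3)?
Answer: 22424/25 ≈ 896.96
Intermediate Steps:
T(k, O) = -9 (T(k, O) = -3 + 2*(-3) = -3 - 6 = -9)
v = 27 (v = -3*(-9) = 27)
r(f) = 729/(5*f) (r(f) = (27**2/f)/5 = (729/f)/5 = 729/(5*f))
r(-5)*(-31) - 7 = ((729/5)/(-5))*(-31) - 7 = ((729/5)*(-1/5))*(-31) - 7 = -729/25*(-31) - 7 = 22599/25 - 7 = 22424/25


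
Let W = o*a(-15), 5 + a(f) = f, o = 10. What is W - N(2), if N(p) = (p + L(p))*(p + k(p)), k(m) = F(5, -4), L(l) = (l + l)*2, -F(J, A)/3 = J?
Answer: -70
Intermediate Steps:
F(J, A) = -3*J
L(l) = 4*l (L(l) = (2*l)*2 = 4*l)
a(f) = -5 + f
k(m) = -15 (k(m) = -3*5 = -15)
N(p) = 5*p*(-15 + p) (N(p) = (p + 4*p)*(p - 15) = (5*p)*(-15 + p) = 5*p*(-15 + p))
W = -200 (W = 10*(-5 - 15) = 10*(-20) = -200)
W - N(2) = -200 - 5*2*(-15 + 2) = -200 - 5*2*(-13) = -200 - 1*(-130) = -200 + 130 = -70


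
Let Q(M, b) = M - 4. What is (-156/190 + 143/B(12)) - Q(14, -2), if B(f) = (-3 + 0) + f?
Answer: 4333/855 ≈ 5.0678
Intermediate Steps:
B(f) = -3 + f
Q(M, b) = -4 + M
(-156/190 + 143/B(12)) - Q(14, -2) = (-156/190 + 143/(-3 + 12)) - (-4 + 14) = (-156*1/190 + 143/9) - 1*10 = (-78/95 + 143*(1/9)) - 10 = (-78/95 + 143/9) - 10 = 12883/855 - 10 = 4333/855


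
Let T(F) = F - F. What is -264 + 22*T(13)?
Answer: -264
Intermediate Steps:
T(F) = 0
-264 + 22*T(13) = -264 + 22*0 = -264 + 0 = -264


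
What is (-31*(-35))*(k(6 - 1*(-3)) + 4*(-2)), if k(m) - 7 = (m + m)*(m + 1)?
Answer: 194215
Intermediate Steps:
k(m) = 7 + 2*m*(1 + m) (k(m) = 7 + (m + m)*(m + 1) = 7 + (2*m)*(1 + m) = 7 + 2*m*(1 + m))
(-31*(-35))*(k(6 - 1*(-3)) + 4*(-2)) = (-31*(-35))*((7 + 2*(6 - 1*(-3)) + 2*(6 - 1*(-3))²) + 4*(-2)) = 1085*((7 + 2*(6 + 3) + 2*(6 + 3)²) - 8) = 1085*((7 + 2*9 + 2*9²) - 8) = 1085*((7 + 18 + 2*81) - 8) = 1085*((7 + 18 + 162) - 8) = 1085*(187 - 8) = 1085*179 = 194215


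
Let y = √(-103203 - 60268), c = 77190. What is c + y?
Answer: 77190 + 11*I*√1351 ≈ 77190.0 + 404.32*I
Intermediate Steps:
y = 11*I*√1351 (y = √(-163471) = 11*I*√1351 ≈ 404.32*I)
c + y = 77190 + 11*I*√1351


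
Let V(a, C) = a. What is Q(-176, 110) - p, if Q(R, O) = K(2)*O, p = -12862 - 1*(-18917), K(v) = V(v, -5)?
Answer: -5835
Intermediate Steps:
K(v) = v
p = 6055 (p = -12862 + 18917 = 6055)
Q(R, O) = 2*O
Q(-176, 110) - p = 2*110 - 1*6055 = 220 - 6055 = -5835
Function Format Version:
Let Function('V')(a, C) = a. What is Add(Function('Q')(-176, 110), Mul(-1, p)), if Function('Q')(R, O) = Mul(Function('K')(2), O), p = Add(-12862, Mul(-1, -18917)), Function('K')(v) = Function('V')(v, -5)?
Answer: -5835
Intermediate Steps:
Function('K')(v) = v
p = 6055 (p = Add(-12862, 18917) = 6055)
Function('Q')(R, O) = Mul(2, O)
Add(Function('Q')(-176, 110), Mul(-1, p)) = Add(Mul(2, 110), Mul(-1, 6055)) = Add(220, -6055) = -5835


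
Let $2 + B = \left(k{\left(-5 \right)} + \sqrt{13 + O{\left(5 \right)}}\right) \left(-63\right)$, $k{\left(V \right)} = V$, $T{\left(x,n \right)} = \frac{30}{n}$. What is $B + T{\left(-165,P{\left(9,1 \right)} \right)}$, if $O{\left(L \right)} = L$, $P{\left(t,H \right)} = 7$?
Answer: $\frac{2221}{7} - 189 \sqrt{2} \approx 49.999$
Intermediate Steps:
$B = 313 - 189 \sqrt{2}$ ($B = -2 + \left(-5 + \sqrt{13 + 5}\right) \left(-63\right) = -2 + \left(-5 + \sqrt{18}\right) \left(-63\right) = -2 + \left(-5 + 3 \sqrt{2}\right) \left(-63\right) = -2 + \left(315 - 189 \sqrt{2}\right) = 313 - 189 \sqrt{2} \approx 45.714$)
$B + T{\left(-165,P{\left(9,1 \right)} \right)} = \left(313 - 189 \sqrt{2}\right) + \frac{30}{7} = \frac{2221}{7} - 189 \sqrt{2}$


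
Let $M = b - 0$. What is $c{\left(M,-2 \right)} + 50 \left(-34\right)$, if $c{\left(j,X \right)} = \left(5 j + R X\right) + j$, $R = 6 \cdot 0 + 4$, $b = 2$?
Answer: $-1696$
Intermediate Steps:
$R = 4$ ($R = 0 + 4 = 4$)
$M = 2$ ($M = 2 - 0 = 2 + 0 = 2$)
$c{\left(j,X \right)} = 4 X + 6 j$ ($c{\left(j,X \right)} = \left(5 j + 4 X\right) + j = \left(4 X + 5 j\right) + j = 4 X + 6 j$)
$c{\left(M,-2 \right)} + 50 \left(-34\right) = \left(4 \left(-2\right) + 6 \cdot 2\right) + 50 \left(-34\right) = \left(-8 + 12\right) - 1700 = 4 - 1700 = -1696$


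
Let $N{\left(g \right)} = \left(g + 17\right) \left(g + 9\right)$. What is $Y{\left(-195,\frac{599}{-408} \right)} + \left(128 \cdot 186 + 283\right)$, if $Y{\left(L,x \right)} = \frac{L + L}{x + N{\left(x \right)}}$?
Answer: $\frac{463185953059}{19229209} \approx 24088.0$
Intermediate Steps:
$N{\left(g \right)} = \left(9 + g\right) \left(17 + g\right)$ ($N{\left(g \right)} = \left(17 + g\right) \left(9 + g\right) = \left(9 + g\right) \left(17 + g\right)$)
$Y{\left(L,x \right)} = \frac{2 L}{153 + x^{2} + 27 x}$ ($Y{\left(L,x \right)} = \frac{L + L}{x + \left(153 + x^{2} + 26 x\right)} = \frac{2 L}{153 + x^{2} + 27 x}$)
$Y{\left(-195,\frac{599}{-408} \right)} + \left(128 \cdot 186 + 283\right) = 2 \left(-195\right) \frac{1}{153 + \left(\frac{599}{-408}\right)^{2} + 27 \frac{599}{-408}} + \left(128 \cdot 186 + 283\right) = 2 \left(-195\right) \frac{1}{153 + \left(599 \left(- \frac{1}{408}\right)\right)^{2} + 27 \cdot 599 \left(- \frac{1}{408}\right)} + \left(23808 + 283\right) = 2 \left(-195\right) \frac{1}{153 + \left(- \frac{599}{408}\right)^{2} + 27 \left(- \frac{599}{408}\right)} + 24091 = 2 \left(-195\right) \frac{1}{153 + \frac{358801}{166464} - \frac{5391}{136}} + 24091 = 2 \left(-195\right) \frac{1}{\frac{19229209}{166464}} + 24091 = 2 \left(-195\right) \frac{166464}{19229209} + 24091 = - \frac{64920960}{19229209} + 24091 = \frac{463185953059}{19229209}$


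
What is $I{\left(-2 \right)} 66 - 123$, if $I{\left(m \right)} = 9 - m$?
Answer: $603$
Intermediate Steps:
$I{\left(-2 \right)} 66 - 123 = \left(9 - -2\right) 66 - 123 = \left(9 + 2\right) 66 - 123 = 11 \cdot 66 - 123 = 726 - 123 = 603$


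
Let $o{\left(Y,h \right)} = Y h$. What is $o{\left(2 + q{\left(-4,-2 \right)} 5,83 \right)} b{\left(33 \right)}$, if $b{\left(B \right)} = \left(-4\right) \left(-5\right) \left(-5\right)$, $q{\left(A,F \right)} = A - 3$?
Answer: $273900$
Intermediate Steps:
$q{\left(A,F \right)} = -3 + A$
$b{\left(B \right)} = -100$ ($b{\left(B \right)} = 20 \left(-5\right) = -100$)
$o{\left(2 + q{\left(-4,-2 \right)} 5,83 \right)} b{\left(33 \right)} = \left(2 + \left(-3 - 4\right) 5\right) 83 \left(-100\right) = \left(2 - 35\right) 83 \left(-100\right) = \left(-33\right) 83 \left(-100\right) = \left(-2739\right) \left(-100\right) = 273900$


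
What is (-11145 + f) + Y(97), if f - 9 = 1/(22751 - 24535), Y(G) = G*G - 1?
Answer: -3082753/1784 ≈ -1728.0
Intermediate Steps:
Y(G) = -1 + G² (Y(G) = G² - 1 = -1 + G²)
f = 16055/1784 (f = 9 + 1/(22751 - 24535) = 9 + 1/(-1784) = 9 - 1/1784 = 16055/1784 ≈ 8.9994)
(-11145 + f) + Y(97) = (-11145 + 16055/1784) + (-1 + 97²) = -19866625/1784 + (-1 + 9409) = -19866625/1784 + 9408 = -3082753/1784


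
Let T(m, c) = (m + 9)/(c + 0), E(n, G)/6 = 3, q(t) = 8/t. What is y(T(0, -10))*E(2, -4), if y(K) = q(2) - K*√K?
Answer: 72 + 243*I*√10/50 ≈ 72.0 + 15.369*I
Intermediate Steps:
E(n, G) = 18 (E(n, G) = 6*3 = 18)
T(m, c) = (9 + m)/c
y(K) = 4 - K^(3/2) (y(K) = 8/2 - K*√K = 8*(½) - K^(3/2) = 4 - K^(3/2))
y(T(0, -10))*E(2, -4) = (4 - ((9 + 0)/(-10))^(3/2))*18 = (4 - (-⅒*9)^(3/2))*18 = (4 - (-9/10)^(3/2))*18 = (4 - (-27)*I*√10/100)*18 = (4 + 27*I*√10/100)*18 = 72 + 243*I*√10/50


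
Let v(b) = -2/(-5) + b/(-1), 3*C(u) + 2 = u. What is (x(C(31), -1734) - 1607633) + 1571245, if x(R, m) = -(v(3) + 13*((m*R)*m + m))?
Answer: -1889314237/5 ≈ -3.7786e+8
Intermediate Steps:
C(u) = -2/3 + u/3
v(b) = 2/5 - b (v(b) = -2*(-1/5) + b*(-1) = 2/5 - b)
x(R, m) = 13/5 - 13*m - 13*R*m**2 (x(R, m) = -((2/5 - 1*3) + 13*((m*R)*m + m)) = -((2/5 - 3) + 13*((R*m)*m + m)) = -(-13/5 + 13*(R*m**2 + m)) = -(-13/5 + 13*(m + R*m**2)) = -(-13/5 + (13*m + 13*R*m**2)) = -(-13/5 + 13*m + 13*R*m**2) = 13/5 - 13*m - 13*R*m**2)
(x(C(31), -1734) - 1607633) + 1571245 = ((13/5 - 13*(-1734) - 13*(-2/3 + (1/3)*31)*(-1734)**2) - 1607633) + 1571245 = ((13/5 + 22542 - 13*(-2/3 + 31/3)*3006756) - 1607633) + 1571245 = ((13/5 + 22542 - 13*29/3*3006756) - 1607633) + 1571245 = ((13/5 + 22542 - 377849004) - 1607633) + 1571245 = (-1889132297/5 - 1607633) + 1571245 = -1897170462/5 + 1571245 = -1889314237/5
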